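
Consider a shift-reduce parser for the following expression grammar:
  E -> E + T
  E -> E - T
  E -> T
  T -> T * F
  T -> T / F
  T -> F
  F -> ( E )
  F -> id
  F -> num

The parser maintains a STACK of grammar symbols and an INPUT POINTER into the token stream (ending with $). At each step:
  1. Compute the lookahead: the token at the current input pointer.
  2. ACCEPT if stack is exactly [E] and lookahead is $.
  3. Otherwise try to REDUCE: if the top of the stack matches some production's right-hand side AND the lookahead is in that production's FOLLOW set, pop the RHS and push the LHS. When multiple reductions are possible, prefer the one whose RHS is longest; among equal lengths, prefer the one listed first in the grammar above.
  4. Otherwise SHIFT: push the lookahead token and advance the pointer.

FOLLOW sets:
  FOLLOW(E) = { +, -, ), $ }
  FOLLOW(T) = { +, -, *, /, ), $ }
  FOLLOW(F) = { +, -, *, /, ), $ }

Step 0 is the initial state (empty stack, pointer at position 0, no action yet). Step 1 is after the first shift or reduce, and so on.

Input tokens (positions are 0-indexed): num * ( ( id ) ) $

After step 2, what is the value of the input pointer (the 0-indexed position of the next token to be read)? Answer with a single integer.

Answer: 1

Derivation:
Step 1: shift num. Stack=[num] ptr=1 lookahead=* remaining=[* ( ( id ) ) $]
Step 2: reduce F->num. Stack=[F] ptr=1 lookahead=* remaining=[* ( ( id ) ) $]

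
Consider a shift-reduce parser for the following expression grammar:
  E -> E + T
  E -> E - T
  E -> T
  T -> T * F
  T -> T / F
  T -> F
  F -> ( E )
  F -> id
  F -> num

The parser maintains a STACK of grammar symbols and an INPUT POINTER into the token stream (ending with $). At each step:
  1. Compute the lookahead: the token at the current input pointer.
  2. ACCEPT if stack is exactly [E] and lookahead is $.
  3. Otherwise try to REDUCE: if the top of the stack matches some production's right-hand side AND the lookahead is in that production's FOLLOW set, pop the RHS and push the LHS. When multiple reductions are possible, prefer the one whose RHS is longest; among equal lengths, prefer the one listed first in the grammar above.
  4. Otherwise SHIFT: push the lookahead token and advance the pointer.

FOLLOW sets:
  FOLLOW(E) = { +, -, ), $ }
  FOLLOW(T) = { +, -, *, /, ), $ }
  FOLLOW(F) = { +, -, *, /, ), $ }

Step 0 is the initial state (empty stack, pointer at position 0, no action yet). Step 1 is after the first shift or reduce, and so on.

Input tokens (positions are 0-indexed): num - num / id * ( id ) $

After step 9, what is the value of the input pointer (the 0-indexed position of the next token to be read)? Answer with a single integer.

Step 1: shift num. Stack=[num] ptr=1 lookahead=- remaining=[- num / id * ( id ) $]
Step 2: reduce F->num. Stack=[F] ptr=1 lookahead=- remaining=[- num / id * ( id ) $]
Step 3: reduce T->F. Stack=[T] ptr=1 lookahead=- remaining=[- num / id * ( id ) $]
Step 4: reduce E->T. Stack=[E] ptr=1 lookahead=- remaining=[- num / id * ( id ) $]
Step 5: shift -. Stack=[E -] ptr=2 lookahead=num remaining=[num / id * ( id ) $]
Step 6: shift num. Stack=[E - num] ptr=3 lookahead=/ remaining=[/ id * ( id ) $]
Step 7: reduce F->num. Stack=[E - F] ptr=3 lookahead=/ remaining=[/ id * ( id ) $]
Step 8: reduce T->F. Stack=[E - T] ptr=3 lookahead=/ remaining=[/ id * ( id ) $]
Step 9: shift /. Stack=[E - T /] ptr=4 lookahead=id remaining=[id * ( id ) $]

Answer: 4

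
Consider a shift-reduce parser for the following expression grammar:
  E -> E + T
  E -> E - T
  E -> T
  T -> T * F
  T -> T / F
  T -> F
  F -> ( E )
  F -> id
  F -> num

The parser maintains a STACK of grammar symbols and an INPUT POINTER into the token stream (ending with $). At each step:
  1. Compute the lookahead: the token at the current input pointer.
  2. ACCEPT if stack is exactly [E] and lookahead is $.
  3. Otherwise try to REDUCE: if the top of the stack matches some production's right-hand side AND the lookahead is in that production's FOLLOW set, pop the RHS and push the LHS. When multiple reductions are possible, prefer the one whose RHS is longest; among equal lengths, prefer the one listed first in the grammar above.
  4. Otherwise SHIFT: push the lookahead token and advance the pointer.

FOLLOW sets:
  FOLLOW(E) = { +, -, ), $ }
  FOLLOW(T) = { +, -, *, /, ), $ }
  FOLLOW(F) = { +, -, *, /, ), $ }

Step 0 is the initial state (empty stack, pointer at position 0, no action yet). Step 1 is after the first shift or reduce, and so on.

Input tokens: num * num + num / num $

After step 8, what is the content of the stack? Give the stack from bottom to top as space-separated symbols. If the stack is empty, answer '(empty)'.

Step 1: shift num. Stack=[num] ptr=1 lookahead=* remaining=[* num + num / num $]
Step 2: reduce F->num. Stack=[F] ptr=1 lookahead=* remaining=[* num + num / num $]
Step 3: reduce T->F. Stack=[T] ptr=1 lookahead=* remaining=[* num + num / num $]
Step 4: shift *. Stack=[T *] ptr=2 lookahead=num remaining=[num + num / num $]
Step 5: shift num. Stack=[T * num] ptr=3 lookahead=+ remaining=[+ num / num $]
Step 6: reduce F->num. Stack=[T * F] ptr=3 lookahead=+ remaining=[+ num / num $]
Step 7: reduce T->T * F. Stack=[T] ptr=3 lookahead=+ remaining=[+ num / num $]
Step 8: reduce E->T. Stack=[E] ptr=3 lookahead=+ remaining=[+ num / num $]

Answer: E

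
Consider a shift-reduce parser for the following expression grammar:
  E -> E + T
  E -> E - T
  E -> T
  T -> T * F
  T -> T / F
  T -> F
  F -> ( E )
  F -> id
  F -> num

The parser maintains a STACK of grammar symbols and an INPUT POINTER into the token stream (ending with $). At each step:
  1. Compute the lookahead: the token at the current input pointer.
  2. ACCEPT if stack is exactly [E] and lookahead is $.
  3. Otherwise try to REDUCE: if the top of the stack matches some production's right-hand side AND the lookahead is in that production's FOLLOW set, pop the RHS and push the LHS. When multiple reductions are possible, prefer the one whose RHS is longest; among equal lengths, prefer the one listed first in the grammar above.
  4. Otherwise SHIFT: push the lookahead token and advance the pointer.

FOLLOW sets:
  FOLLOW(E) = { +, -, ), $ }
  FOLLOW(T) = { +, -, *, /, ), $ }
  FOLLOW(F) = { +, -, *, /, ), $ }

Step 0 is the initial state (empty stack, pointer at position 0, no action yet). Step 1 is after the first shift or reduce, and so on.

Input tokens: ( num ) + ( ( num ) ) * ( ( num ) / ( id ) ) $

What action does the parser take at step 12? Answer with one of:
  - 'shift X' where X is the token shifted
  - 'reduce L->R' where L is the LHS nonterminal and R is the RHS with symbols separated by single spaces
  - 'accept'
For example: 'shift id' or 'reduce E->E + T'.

Step 1: shift (. Stack=[(] ptr=1 lookahead=num remaining=[num ) + ( ( num ) ) * ( ( num ) / ( id ) ) $]
Step 2: shift num. Stack=[( num] ptr=2 lookahead=) remaining=[) + ( ( num ) ) * ( ( num ) / ( id ) ) $]
Step 3: reduce F->num. Stack=[( F] ptr=2 lookahead=) remaining=[) + ( ( num ) ) * ( ( num ) / ( id ) ) $]
Step 4: reduce T->F. Stack=[( T] ptr=2 lookahead=) remaining=[) + ( ( num ) ) * ( ( num ) / ( id ) ) $]
Step 5: reduce E->T. Stack=[( E] ptr=2 lookahead=) remaining=[) + ( ( num ) ) * ( ( num ) / ( id ) ) $]
Step 6: shift ). Stack=[( E )] ptr=3 lookahead=+ remaining=[+ ( ( num ) ) * ( ( num ) / ( id ) ) $]
Step 7: reduce F->( E ). Stack=[F] ptr=3 lookahead=+ remaining=[+ ( ( num ) ) * ( ( num ) / ( id ) ) $]
Step 8: reduce T->F. Stack=[T] ptr=3 lookahead=+ remaining=[+ ( ( num ) ) * ( ( num ) / ( id ) ) $]
Step 9: reduce E->T. Stack=[E] ptr=3 lookahead=+ remaining=[+ ( ( num ) ) * ( ( num ) / ( id ) ) $]
Step 10: shift +. Stack=[E +] ptr=4 lookahead=( remaining=[( ( num ) ) * ( ( num ) / ( id ) ) $]
Step 11: shift (. Stack=[E + (] ptr=5 lookahead=( remaining=[( num ) ) * ( ( num ) / ( id ) ) $]
Step 12: shift (. Stack=[E + ( (] ptr=6 lookahead=num remaining=[num ) ) * ( ( num ) / ( id ) ) $]

Answer: shift (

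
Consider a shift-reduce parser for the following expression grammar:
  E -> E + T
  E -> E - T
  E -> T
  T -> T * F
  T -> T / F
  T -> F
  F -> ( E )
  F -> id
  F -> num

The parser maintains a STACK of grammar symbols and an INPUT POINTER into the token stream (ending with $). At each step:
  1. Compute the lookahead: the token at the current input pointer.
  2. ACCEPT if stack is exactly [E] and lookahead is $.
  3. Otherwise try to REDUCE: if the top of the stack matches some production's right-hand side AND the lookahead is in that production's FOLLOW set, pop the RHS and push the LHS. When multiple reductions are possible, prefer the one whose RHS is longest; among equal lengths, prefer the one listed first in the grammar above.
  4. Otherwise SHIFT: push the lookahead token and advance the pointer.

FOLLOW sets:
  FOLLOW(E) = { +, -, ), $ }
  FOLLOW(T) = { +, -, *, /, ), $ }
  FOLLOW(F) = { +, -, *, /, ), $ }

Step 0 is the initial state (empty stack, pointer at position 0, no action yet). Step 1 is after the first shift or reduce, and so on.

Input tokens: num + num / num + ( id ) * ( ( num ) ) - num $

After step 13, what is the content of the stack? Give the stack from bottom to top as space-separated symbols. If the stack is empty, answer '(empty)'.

Answer: E

Derivation:
Step 1: shift num. Stack=[num] ptr=1 lookahead=+ remaining=[+ num / num + ( id ) * ( ( num ) ) - num $]
Step 2: reduce F->num. Stack=[F] ptr=1 lookahead=+ remaining=[+ num / num + ( id ) * ( ( num ) ) - num $]
Step 3: reduce T->F. Stack=[T] ptr=1 lookahead=+ remaining=[+ num / num + ( id ) * ( ( num ) ) - num $]
Step 4: reduce E->T. Stack=[E] ptr=1 lookahead=+ remaining=[+ num / num + ( id ) * ( ( num ) ) - num $]
Step 5: shift +. Stack=[E +] ptr=2 lookahead=num remaining=[num / num + ( id ) * ( ( num ) ) - num $]
Step 6: shift num. Stack=[E + num] ptr=3 lookahead=/ remaining=[/ num + ( id ) * ( ( num ) ) - num $]
Step 7: reduce F->num. Stack=[E + F] ptr=3 lookahead=/ remaining=[/ num + ( id ) * ( ( num ) ) - num $]
Step 8: reduce T->F. Stack=[E + T] ptr=3 lookahead=/ remaining=[/ num + ( id ) * ( ( num ) ) - num $]
Step 9: shift /. Stack=[E + T /] ptr=4 lookahead=num remaining=[num + ( id ) * ( ( num ) ) - num $]
Step 10: shift num. Stack=[E + T / num] ptr=5 lookahead=+ remaining=[+ ( id ) * ( ( num ) ) - num $]
Step 11: reduce F->num. Stack=[E + T / F] ptr=5 lookahead=+ remaining=[+ ( id ) * ( ( num ) ) - num $]
Step 12: reduce T->T / F. Stack=[E + T] ptr=5 lookahead=+ remaining=[+ ( id ) * ( ( num ) ) - num $]
Step 13: reduce E->E + T. Stack=[E] ptr=5 lookahead=+ remaining=[+ ( id ) * ( ( num ) ) - num $]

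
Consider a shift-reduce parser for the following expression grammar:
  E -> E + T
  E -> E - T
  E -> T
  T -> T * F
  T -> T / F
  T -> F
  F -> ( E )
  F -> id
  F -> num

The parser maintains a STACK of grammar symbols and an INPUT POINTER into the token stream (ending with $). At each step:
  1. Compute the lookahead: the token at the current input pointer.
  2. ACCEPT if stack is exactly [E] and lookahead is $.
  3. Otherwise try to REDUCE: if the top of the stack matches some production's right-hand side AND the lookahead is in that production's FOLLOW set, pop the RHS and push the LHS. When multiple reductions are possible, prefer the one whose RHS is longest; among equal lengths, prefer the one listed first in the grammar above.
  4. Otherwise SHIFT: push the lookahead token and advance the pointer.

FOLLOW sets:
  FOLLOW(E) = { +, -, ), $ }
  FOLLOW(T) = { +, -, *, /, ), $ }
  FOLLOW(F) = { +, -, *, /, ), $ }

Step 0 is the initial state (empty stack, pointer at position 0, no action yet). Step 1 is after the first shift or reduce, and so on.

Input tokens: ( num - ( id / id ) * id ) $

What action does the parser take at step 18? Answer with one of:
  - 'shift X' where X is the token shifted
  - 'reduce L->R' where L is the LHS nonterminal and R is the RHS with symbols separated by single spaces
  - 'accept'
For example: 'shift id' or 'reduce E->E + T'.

Answer: reduce T->F

Derivation:
Step 1: shift (. Stack=[(] ptr=1 lookahead=num remaining=[num - ( id / id ) * id ) $]
Step 2: shift num. Stack=[( num] ptr=2 lookahead=- remaining=[- ( id / id ) * id ) $]
Step 3: reduce F->num. Stack=[( F] ptr=2 lookahead=- remaining=[- ( id / id ) * id ) $]
Step 4: reduce T->F. Stack=[( T] ptr=2 lookahead=- remaining=[- ( id / id ) * id ) $]
Step 5: reduce E->T. Stack=[( E] ptr=2 lookahead=- remaining=[- ( id / id ) * id ) $]
Step 6: shift -. Stack=[( E -] ptr=3 lookahead=( remaining=[( id / id ) * id ) $]
Step 7: shift (. Stack=[( E - (] ptr=4 lookahead=id remaining=[id / id ) * id ) $]
Step 8: shift id. Stack=[( E - ( id] ptr=5 lookahead=/ remaining=[/ id ) * id ) $]
Step 9: reduce F->id. Stack=[( E - ( F] ptr=5 lookahead=/ remaining=[/ id ) * id ) $]
Step 10: reduce T->F. Stack=[( E - ( T] ptr=5 lookahead=/ remaining=[/ id ) * id ) $]
Step 11: shift /. Stack=[( E - ( T /] ptr=6 lookahead=id remaining=[id ) * id ) $]
Step 12: shift id. Stack=[( E - ( T / id] ptr=7 lookahead=) remaining=[) * id ) $]
Step 13: reduce F->id. Stack=[( E - ( T / F] ptr=7 lookahead=) remaining=[) * id ) $]
Step 14: reduce T->T / F. Stack=[( E - ( T] ptr=7 lookahead=) remaining=[) * id ) $]
Step 15: reduce E->T. Stack=[( E - ( E] ptr=7 lookahead=) remaining=[) * id ) $]
Step 16: shift ). Stack=[( E - ( E )] ptr=8 lookahead=* remaining=[* id ) $]
Step 17: reduce F->( E ). Stack=[( E - F] ptr=8 lookahead=* remaining=[* id ) $]
Step 18: reduce T->F. Stack=[( E - T] ptr=8 lookahead=* remaining=[* id ) $]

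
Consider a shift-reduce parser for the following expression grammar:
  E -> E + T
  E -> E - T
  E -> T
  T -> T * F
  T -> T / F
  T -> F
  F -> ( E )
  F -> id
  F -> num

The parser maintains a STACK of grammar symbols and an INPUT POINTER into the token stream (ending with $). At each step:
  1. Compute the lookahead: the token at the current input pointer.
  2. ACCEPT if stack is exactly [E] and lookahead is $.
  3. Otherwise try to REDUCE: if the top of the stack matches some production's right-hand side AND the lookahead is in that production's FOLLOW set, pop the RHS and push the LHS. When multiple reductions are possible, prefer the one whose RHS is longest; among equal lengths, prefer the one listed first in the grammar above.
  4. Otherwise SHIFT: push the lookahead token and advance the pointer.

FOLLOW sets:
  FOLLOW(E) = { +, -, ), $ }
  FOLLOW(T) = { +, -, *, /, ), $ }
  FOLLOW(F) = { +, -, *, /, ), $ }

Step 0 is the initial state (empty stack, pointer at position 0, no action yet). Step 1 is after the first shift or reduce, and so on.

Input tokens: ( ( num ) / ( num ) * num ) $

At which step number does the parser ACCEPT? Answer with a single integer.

Step 1: shift (. Stack=[(] ptr=1 lookahead=( remaining=[( num ) / ( num ) * num ) $]
Step 2: shift (. Stack=[( (] ptr=2 lookahead=num remaining=[num ) / ( num ) * num ) $]
Step 3: shift num. Stack=[( ( num] ptr=3 lookahead=) remaining=[) / ( num ) * num ) $]
Step 4: reduce F->num. Stack=[( ( F] ptr=3 lookahead=) remaining=[) / ( num ) * num ) $]
Step 5: reduce T->F. Stack=[( ( T] ptr=3 lookahead=) remaining=[) / ( num ) * num ) $]
Step 6: reduce E->T. Stack=[( ( E] ptr=3 lookahead=) remaining=[) / ( num ) * num ) $]
Step 7: shift ). Stack=[( ( E )] ptr=4 lookahead=/ remaining=[/ ( num ) * num ) $]
Step 8: reduce F->( E ). Stack=[( F] ptr=4 lookahead=/ remaining=[/ ( num ) * num ) $]
Step 9: reduce T->F. Stack=[( T] ptr=4 lookahead=/ remaining=[/ ( num ) * num ) $]
Step 10: shift /. Stack=[( T /] ptr=5 lookahead=( remaining=[( num ) * num ) $]
Step 11: shift (. Stack=[( T / (] ptr=6 lookahead=num remaining=[num ) * num ) $]
Step 12: shift num. Stack=[( T / ( num] ptr=7 lookahead=) remaining=[) * num ) $]
Step 13: reduce F->num. Stack=[( T / ( F] ptr=7 lookahead=) remaining=[) * num ) $]
Step 14: reduce T->F. Stack=[( T / ( T] ptr=7 lookahead=) remaining=[) * num ) $]
Step 15: reduce E->T. Stack=[( T / ( E] ptr=7 lookahead=) remaining=[) * num ) $]
Step 16: shift ). Stack=[( T / ( E )] ptr=8 lookahead=* remaining=[* num ) $]
Step 17: reduce F->( E ). Stack=[( T / F] ptr=8 lookahead=* remaining=[* num ) $]
Step 18: reduce T->T / F. Stack=[( T] ptr=8 lookahead=* remaining=[* num ) $]
Step 19: shift *. Stack=[( T *] ptr=9 lookahead=num remaining=[num ) $]
Step 20: shift num. Stack=[( T * num] ptr=10 lookahead=) remaining=[) $]
Step 21: reduce F->num. Stack=[( T * F] ptr=10 lookahead=) remaining=[) $]
Step 22: reduce T->T * F. Stack=[( T] ptr=10 lookahead=) remaining=[) $]
Step 23: reduce E->T. Stack=[( E] ptr=10 lookahead=) remaining=[) $]
Step 24: shift ). Stack=[( E )] ptr=11 lookahead=$ remaining=[$]
Step 25: reduce F->( E ). Stack=[F] ptr=11 lookahead=$ remaining=[$]
Step 26: reduce T->F. Stack=[T] ptr=11 lookahead=$ remaining=[$]
Step 27: reduce E->T. Stack=[E] ptr=11 lookahead=$ remaining=[$]
Step 28: accept. Stack=[E] ptr=11 lookahead=$ remaining=[$]

Answer: 28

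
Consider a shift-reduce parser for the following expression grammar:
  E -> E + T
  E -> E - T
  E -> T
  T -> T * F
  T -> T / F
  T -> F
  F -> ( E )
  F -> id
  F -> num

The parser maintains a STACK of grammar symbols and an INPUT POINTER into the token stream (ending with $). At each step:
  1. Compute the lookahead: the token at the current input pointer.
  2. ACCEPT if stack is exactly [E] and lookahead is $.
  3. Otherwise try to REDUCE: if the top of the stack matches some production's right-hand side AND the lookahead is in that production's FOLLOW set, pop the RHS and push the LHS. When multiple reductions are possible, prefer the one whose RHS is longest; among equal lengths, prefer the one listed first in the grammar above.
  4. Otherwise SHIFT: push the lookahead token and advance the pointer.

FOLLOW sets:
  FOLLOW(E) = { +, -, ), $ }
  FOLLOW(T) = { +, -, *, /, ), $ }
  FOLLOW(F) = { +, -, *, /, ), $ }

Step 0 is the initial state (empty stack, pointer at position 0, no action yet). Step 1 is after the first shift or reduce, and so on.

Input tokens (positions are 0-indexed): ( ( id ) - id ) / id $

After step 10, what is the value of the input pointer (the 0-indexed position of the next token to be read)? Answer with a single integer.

Answer: 4

Derivation:
Step 1: shift (. Stack=[(] ptr=1 lookahead=( remaining=[( id ) - id ) / id $]
Step 2: shift (. Stack=[( (] ptr=2 lookahead=id remaining=[id ) - id ) / id $]
Step 3: shift id. Stack=[( ( id] ptr=3 lookahead=) remaining=[) - id ) / id $]
Step 4: reduce F->id. Stack=[( ( F] ptr=3 lookahead=) remaining=[) - id ) / id $]
Step 5: reduce T->F. Stack=[( ( T] ptr=3 lookahead=) remaining=[) - id ) / id $]
Step 6: reduce E->T. Stack=[( ( E] ptr=3 lookahead=) remaining=[) - id ) / id $]
Step 7: shift ). Stack=[( ( E )] ptr=4 lookahead=- remaining=[- id ) / id $]
Step 8: reduce F->( E ). Stack=[( F] ptr=4 lookahead=- remaining=[- id ) / id $]
Step 9: reduce T->F. Stack=[( T] ptr=4 lookahead=- remaining=[- id ) / id $]
Step 10: reduce E->T. Stack=[( E] ptr=4 lookahead=- remaining=[- id ) / id $]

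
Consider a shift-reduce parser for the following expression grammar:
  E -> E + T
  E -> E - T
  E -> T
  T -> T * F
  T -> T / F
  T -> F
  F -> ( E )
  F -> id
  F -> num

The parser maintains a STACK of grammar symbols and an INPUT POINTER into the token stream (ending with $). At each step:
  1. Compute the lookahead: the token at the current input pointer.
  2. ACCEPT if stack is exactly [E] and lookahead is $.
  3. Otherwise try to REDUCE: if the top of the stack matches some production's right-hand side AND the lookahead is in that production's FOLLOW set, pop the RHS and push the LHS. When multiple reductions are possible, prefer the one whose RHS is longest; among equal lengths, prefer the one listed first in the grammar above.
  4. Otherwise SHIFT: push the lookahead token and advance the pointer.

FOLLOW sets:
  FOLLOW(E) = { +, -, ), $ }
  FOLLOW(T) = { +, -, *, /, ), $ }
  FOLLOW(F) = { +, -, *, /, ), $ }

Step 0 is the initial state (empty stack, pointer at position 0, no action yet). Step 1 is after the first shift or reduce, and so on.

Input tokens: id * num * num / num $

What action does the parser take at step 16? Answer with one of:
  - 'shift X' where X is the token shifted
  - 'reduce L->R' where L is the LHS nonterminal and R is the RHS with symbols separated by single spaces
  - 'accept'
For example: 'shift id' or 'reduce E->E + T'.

Step 1: shift id. Stack=[id] ptr=1 lookahead=* remaining=[* num * num / num $]
Step 2: reduce F->id. Stack=[F] ptr=1 lookahead=* remaining=[* num * num / num $]
Step 3: reduce T->F. Stack=[T] ptr=1 lookahead=* remaining=[* num * num / num $]
Step 4: shift *. Stack=[T *] ptr=2 lookahead=num remaining=[num * num / num $]
Step 5: shift num. Stack=[T * num] ptr=3 lookahead=* remaining=[* num / num $]
Step 6: reduce F->num. Stack=[T * F] ptr=3 lookahead=* remaining=[* num / num $]
Step 7: reduce T->T * F. Stack=[T] ptr=3 lookahead=* remaining=[* num / num $]
Step 8: shift *. Stack=[T *] ptr=4 lookahead=num remaining=[num / num $]
Step 9: shift num. Stack=[T * num] ptr=5 lookahead=/ remaining=[/ num $]
Step 10: reduce F->num. Stack=[T * F] ptr=5 lookahead=/ remaining=[/ num $]
Step 11: reduce T->T * F. Stack=[T] ptr=5 lookahead=/ remaining=[/ num $]
Step 12: shift /. Stack=[T /] ptr=6 lookahead=num remaining=[num $]
Step 13: shift num. Stack=[T / num] ptr=7 lookahead=$ remaining=[$]
Step 14: reduce F->num. Stack=[T / F] ptr=7 lookahead=$ remaining=[$]
Step 15: reduce T->T / F. Stack=[T] ptr=7 lookahead=$ remaining=[$]
Step 16: reduce E->T. Stack=[E] ptr=7 lookahead=$ remaining=[$]

Answer: reduce E->T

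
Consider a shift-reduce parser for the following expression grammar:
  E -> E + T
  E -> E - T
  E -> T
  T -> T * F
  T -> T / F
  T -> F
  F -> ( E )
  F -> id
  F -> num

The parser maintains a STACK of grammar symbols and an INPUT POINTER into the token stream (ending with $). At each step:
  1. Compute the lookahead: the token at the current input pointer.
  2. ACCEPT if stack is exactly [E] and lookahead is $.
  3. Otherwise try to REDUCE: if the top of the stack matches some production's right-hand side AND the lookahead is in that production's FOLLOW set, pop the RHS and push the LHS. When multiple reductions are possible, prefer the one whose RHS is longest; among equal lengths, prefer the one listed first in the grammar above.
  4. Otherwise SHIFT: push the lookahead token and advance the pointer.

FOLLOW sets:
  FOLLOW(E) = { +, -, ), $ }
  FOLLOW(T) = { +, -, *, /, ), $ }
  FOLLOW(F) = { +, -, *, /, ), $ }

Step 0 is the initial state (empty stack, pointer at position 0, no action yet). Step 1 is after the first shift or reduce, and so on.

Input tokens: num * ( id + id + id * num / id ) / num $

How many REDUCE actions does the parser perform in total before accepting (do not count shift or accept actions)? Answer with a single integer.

Answer: 20

Derivation:
Step 1: shift num. Stack=[num] ptr=1 lookahead=* remaining=[* ( id + id + id * num / id ) / num $]
Step 2: reduce F->num. Stack=[F] ptr=1 lookahead=* remaining=[* ( id + id + id * num / id ) / num $]
Step 3: reduce T->F. Stack=[T] ptr=1 lookahead=* remaining=[* ( id + id + id * num / id ) / num $]
Step 4: shift *. Stack=[T *] ptr=2 lookahead=( remaining=[( id + id + id * num / id ) / num $]
Step 5: shift (. Stack=[T * (] ptr=3 lookahead=id remaining=[id + id + id * num / id ) / num $]
Step 6: shift id. Stack=[T * ( id] ptr=4 lookahead=+ remaining=[+ id + id * num / id ) / num $]
Step 7: reduce F->id. Stack=[T * ( F] ptr=4 lookahead=+ remaining=[+ id + id * num / id ) / num $]
Step 8: reduce T->F. Stack=[T * ( T] ptr=4 lookahead=+ remaining=[+ id + id * num / id ) / num $]
Step 9: reduce E->T. Stack=[T * ( E] ptr=4 lookahead=+ remaining=[+ id + id * num / id ) / num $]
Step 10: shift +. Stack=[T * ( E +] ptr=5 lookahead=id remaining=[id + id * num / id ) / num $]
Step 11: shift id. Stack=[T * ( E + id] ptr=6 lookahead=+ remaining=[+ id * num / id ) / num $]
Step 12: reduce F->id. Stack=[T * ( E + F] ptr=6 lookahead=+ remaining=[+ id * num / id ) / num $]
Step 13: reduce T->F. Stack=[T * ( E + T] ptr=6 lookahead=+ remaining=[+ id * num / id ) / num $]
Step 14: reduce E->E + T. Stack=[T * ( E] ptr=6 lookahead=+ remaining=[+ id * num / id ) / num $]
Step 15: shift +. Stack=[T * ( E +] ptr=7 lookahead=id remaining=[id * num / id ) / num $]
Step 16: shift id. Stack=[T * ( E + id] ptr=8 lookahead=* remaining=[* num / id ) / num $]
Step 17: reduce F->id. Stack=[T * ( E + F] ptr=8 lookahead=* remaining=[* num / id ) / num $]
Step 18: reduce T->F. Stack=[T * ( E + T] ptr=8 lookahead=* remaining=[* num / id ) / num $]
Step 19: shift *. Stack=[T * ( E + T *] ptr=9 lookahead=num remaining=[num / id ) / num $]
Step 20: shift num. Stack=[T * ( E + T * num] ptr=10 lookahead=/ remaining=[/ id ) / num $]
Step 21: reduce F->num. Stack=[T * ( E + T * F] ptr=10 lookahead=/ remaining=[/ id ) / num $]
Step 22: reduce T->T * F. Stack=[T * ( E + T] ptr=10 lookahead=/ remaining=[/ id ) / num $]
Step 23: shift /. Stack=[T * ( E + T /] ptr=11 lookahead=id remaining=[id ) / num $]
Step 24: shift id. Stack=[T * ( E + T / id] ptr=12 lookahead=) remaining=[) / num $]
Step 25: reduce F->id. Stack=[T * ( E + T / F] ptr=12 lookahead=) remaining=[) / num $]
Step 26: reduce T->T / F. Stack=[T * ( E + T] ptr=12 lookahead=) remaining=[) / num $]
Step 27: reduce E->E + T. Stack=[T * ( E] ptr=12 lookahead=) remaining=[) / num $]
Step 28: shift ). Stack=[T * ( E )] ptr=13 lookahead=/ remaining=[/ num $]
Step 29: reduce F->( E ). Stack=[T * F] ptr=13 lookahead=/ remaining=[/ num $]
Step 30: reduce T->T * F. Stack=[T] ptr=13 lookahead=/ remaining=[/ num $]
Step 31: shift /. Stack=[T /] ptr=14 lookahead=num remaining=[num $]
Step 32: shift num. Stack=[T / num] ptr=15 lookahead=$ remaining=[$]
Step 33: reduce F->num. Stack=[T / F] ptr=15 lookahead=$ remaining=[$]
Step 34: reduce T->T / F. Stack=[T] ptr=15 lookahead=$ remaining=[$]
Step 35: reduce E->T. Stack=[E] ptr=15 lookahead=$ remaining=[$]
Step 36: accept. Stack=[E] ptr=15 lookahead=$ remaining=[$]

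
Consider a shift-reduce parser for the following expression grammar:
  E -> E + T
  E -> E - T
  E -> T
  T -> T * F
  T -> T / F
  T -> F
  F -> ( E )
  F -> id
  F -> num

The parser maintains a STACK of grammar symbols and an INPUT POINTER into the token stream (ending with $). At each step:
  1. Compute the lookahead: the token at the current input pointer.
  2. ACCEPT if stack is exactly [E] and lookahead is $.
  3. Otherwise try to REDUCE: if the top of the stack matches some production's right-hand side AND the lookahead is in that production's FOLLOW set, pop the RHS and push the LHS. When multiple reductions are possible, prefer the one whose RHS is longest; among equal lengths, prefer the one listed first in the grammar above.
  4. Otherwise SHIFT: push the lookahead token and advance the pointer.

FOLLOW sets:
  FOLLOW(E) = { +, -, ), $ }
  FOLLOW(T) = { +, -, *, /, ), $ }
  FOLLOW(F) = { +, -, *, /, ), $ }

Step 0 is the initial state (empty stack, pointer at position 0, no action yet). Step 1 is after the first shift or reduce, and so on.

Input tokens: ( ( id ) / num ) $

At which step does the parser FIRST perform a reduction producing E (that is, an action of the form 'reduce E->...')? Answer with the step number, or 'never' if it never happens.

Answer: 6

Derivation:
Step 1: shift (. Stack=[(] ptr=1 lookahead=( remaining=[( id ) / num ) $]
Step 2: shift (. Stack=[( (] ptr=2 lookahead=id remaining=[id ) / num ) $]
Step 3: shift id. Stack=[( ( id] ptr=3 lookahead=) remaining=[) / num ) $]
Step 4: reduce F->id. Stack=[( ( F] ptr=3 lookahead=) remaining=[) / num ) $]
Step 5: reduce T->F. Stack=[( ( T] ptr=3 lookahead=) remaining=[) / num ) $]
Step 6: reduce E->T. Stack=[( ( E] ptr=3 lookahead=) remaining=[) / num ) $]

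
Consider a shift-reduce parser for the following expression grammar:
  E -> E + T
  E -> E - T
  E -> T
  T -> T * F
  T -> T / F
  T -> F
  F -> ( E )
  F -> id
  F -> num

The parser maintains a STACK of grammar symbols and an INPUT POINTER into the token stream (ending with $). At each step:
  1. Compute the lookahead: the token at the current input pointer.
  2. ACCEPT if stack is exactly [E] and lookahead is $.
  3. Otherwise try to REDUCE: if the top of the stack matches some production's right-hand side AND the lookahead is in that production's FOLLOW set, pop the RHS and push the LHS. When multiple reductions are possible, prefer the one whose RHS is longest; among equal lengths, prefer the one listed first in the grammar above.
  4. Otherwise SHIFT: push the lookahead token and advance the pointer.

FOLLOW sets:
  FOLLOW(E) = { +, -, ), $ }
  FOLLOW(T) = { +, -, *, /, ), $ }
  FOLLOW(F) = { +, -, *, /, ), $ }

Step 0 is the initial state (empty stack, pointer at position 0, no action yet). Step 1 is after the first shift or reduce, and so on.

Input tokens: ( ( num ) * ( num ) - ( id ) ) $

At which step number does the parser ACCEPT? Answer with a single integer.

Step 1: shift (. Stack=[(] ptr=1 lookahead=( remaining=[( num ) * ( num ) - ( id ) ) $]
Step 2: shift (. Stack=[( (] ptr=2 lookahead=num remaining=[num ) * ( num ) - ( id ) ) $]
Step 3: shift num. Stack=[( ( num] ptr=3 lookahead=) remaining=[) * ( num ) - ( id ) ) $]
Step 4: reduce F->num. Stack=[( ( F] ptr=3 lookahead=) remaining=[) * ( num ) - ( id ) ) $]
Step 5: reduce T->F. Stack=[( ( T] ptr=3 lookahead=) remaining=[) * ( num ) - ( id ) ) $]
Step 6: reduce E->T. Stack=[( ( E] ptr=3 lookahead=) remaining=[) * ( num ) - ( id ) ) $]
Step 7: shift ). Stack=[( ( E )] ptr=4 lookahead=* remaining=[* ( num ) - ( id ) ) $]
Step 8: reduce F->( E ). Stack=[( F] ptr=4 lookahead=* remaining=[* ( num ) - ( id ) ) $]
Step 9: reduce T->F. Stack=[( T] ptr=4 lookahead=* remaining=[* ( num ) - ( id ) ) $]
Step 10: shift *. Stack=[( T *] ptr=5 lookahead=( remaining=[( num ) - ( id ) ) $]
Step 11: shift (. Stack=[( T * (] ptr=6 lookahead=num remaining=[num ) - ( id ) ) $]
Step 12: shift num. Stack=[( T * ( num] ptr=7 lookahead=) remaining=[) - ( id ) ) $]
Step 13: reduce F->num. Stack=[( T * ( F] ptr=7 lookahead=) remaining=[) - ( id ) ) $]
Step 14: reduce T->F. Stack=[( T * ( T] ptr=7 lookahead=) remaining=[) - ( id ) ) $]
Step 15: reduce E->T. Stack=[( T * ( E] ptr=7 lookahead=) remaining=[) - ( id ) ) $]
Step 16: shift ). Stack=[( T * ( E )] ptr=8 lookahead=- remaining=[- ( id ) ) $]
Step 17: reduce F->( E ). Stack=[( T * F] ptr=8 lookahead=- remaining=[- ( id ) ) $]
Step 18: reduce T->T * F. Stack=[( T] ptr=8 lookahead=- remaining=[- ( id ) ) $]
Step 19: reduce E->T. Stack=[( E] ptr=8 lookahead=- remaining=[- ( id ) ) $]
Step 20: shift -. Stack=[( E -] ptr=9 lookahead=( remaining=[( id ) ) $]
Step 21: shift (. Stack=[( E - (] ptr=10 lookahead=id remaining=[id ) ) $]
Step 22: shift id. Stack=[( E - ( id] ptr=11 lookahead=) remaining=[) ) $]
Step 23: reduce F->id. Stack=[( E - ( F] ptr=11 lookahead=) remaining=[) ) $]
Step 24: reduce T->F. Stack=[( E - ( T] ptr=11 lookahead=) remaining=[) ) $]
Step 25: reduce E->T. Stack=[( E - ( E] ptr=11 lookahead=) remaining=[) ) $]
Step 26: shift ). Stack=[( E - ( E )] ptr=12 lookahead=) remaining=[) $]
Step 27: reduce F->( E ). Stack=[( E - F] ptr=12 lookahead=) remaining=[) $]
Step 28: reduce T->F. Stack=[( E - T] ptr=12 lookahead=) remaining=[) $]
Step 29: reduce E->E - T. Stack=[( E] ptr=12 lookahead=) remaining=[) $]
Step 30: shift ). Stack=[( E )] ptr=13 lookahead=$ remaining=[$]
Step 31: reduce F->( E ). Stack=[F] ptr=13 lookahead=$ remaining=[$]
Step 32: reduce T->F. Stack=[T] ptr=13 lookahead=$ remaining=[$]
Step 33: reduce E->T. Stack=[E] ptr=13 lookahead=$ remaining=[$]
Step 34: accept. Stack=[E] ptr=13 lookahead=$ remaining=[$]

Answer: 34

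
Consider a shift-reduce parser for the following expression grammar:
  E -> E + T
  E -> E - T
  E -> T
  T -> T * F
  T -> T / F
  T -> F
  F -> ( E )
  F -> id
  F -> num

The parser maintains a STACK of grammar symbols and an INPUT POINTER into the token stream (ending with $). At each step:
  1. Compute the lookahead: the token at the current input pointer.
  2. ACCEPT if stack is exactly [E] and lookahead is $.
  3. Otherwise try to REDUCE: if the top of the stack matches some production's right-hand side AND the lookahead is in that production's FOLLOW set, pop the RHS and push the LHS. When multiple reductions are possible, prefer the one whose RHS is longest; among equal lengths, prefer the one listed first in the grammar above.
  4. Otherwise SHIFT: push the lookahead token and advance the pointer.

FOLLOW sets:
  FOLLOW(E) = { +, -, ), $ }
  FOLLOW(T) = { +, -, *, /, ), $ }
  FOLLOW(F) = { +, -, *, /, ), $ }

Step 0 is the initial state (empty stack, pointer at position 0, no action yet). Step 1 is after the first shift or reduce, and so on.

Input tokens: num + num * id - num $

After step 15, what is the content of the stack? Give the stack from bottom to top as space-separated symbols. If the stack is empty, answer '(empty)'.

Step 1: shift num. Stack=[num] ptr=1 lookahead=+ remaining=[+ num * id - num $]
Step 2: reduce F->num. Stack=[F] ptr=1 lookahead=+ remaining=[+ num * id - num $]
Step 3: reduce T->F. Stack=[T] ptr=1 lookahead=+ remaining=[+ num * id - num $]
Step 4: reduce E->T. Stack=[E] ptr=1 lookahead=+ remaining=[+ num * id - num $]
Step 5: shift +. Stack=[E +] ptr=2 lookahead=num remaining=[num * id - num $]
Step 6: shift num. Stack=[E + num] ptr=3 lookahead=* remaining=[* id - num $]
Step 7: reduce F->num. Stack=[E + F] ptr=3 lookahead=* remaining=[* id - num $]
Step 8: reduce T->F. Stack=[E + T] ptr=3 lookahead=* remaining=[* id - num $]
Step 9: shift *. Stack=[E + T *] ptr=4 lookahead=id remaining=[id - num $]
Step 10: shift id. Stack=[E + T * id] ptr=5 lookahead=- remaining=[- num $]
Step 11: reduce F->id. Stack=[E + T * F] ptr=5 lookahead=- remaining=[- num $]
Step 12: reduce T->T * F. Stack=[E + T] ptr=5 lookahead=- remaining=[- num $]
Step 13: reduce E->E + T. Stack=[E] ptr=5 lookahead=- remaining=[- num $]
Step 14: shift -. Stack=[E -] ptr=6 lookahead=num remaining=[num $]
Step 15: shift num. Stack=[E - num] ptr=7 lookahead=$ remaining=[$]

Answer: E - num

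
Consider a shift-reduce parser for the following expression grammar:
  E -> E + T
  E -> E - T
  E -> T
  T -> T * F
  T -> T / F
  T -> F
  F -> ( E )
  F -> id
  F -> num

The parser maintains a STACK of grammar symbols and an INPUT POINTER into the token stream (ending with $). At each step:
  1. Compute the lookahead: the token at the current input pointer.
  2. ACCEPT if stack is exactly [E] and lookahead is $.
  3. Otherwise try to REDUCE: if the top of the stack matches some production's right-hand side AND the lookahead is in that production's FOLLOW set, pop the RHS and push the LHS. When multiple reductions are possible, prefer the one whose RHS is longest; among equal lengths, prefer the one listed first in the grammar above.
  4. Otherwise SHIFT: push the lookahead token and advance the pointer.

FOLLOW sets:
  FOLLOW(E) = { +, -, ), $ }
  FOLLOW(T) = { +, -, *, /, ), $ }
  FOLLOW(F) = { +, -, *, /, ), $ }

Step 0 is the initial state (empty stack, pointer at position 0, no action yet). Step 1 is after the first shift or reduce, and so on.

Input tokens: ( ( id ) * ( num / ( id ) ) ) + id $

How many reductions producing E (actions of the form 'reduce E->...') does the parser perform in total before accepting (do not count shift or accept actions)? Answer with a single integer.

Step 1: shift (. Stack=[(] ptr=1 lookahead=( remaining=[( id ) * ( num / ( id ) ) ) + id $]
Step 2: shift (. Stack=[( (] ptr=2 lookahead=id remaining=[id ) * ( num / ( id ) ) ) + id $]
Step 3: shift id. Stack=[( ( id] ptr=3 lookahead=) remaining=[) * ( num / ( id ) ) ) + id $]
Step 4: reduce F->id. Stack=[( ( F] ptr=3 lookahead=) remaining=[) * ( num / ( id ) ) ) + id $]
Step 5: reduce T->F. Stack=[( ( T] ptr=3 lookahead=) remaining=[) * ( num / ( id ) ) ) + id $]
Step 6: reduce E->T. Stack=[( ( E] ptr=3 lookahead=) remaining=[) * ( num / ( id ) ) ) + id $]
Step 7: shift ). Stack=[( ( E )] ptr=4 lookahead=* remaining=[* ( num / ( id ) ) ) + id $]
Step 8: reduce F->( E ). Stack=[( F] ptr=4 lookahead=* remaining=[* ( num / ( id ) ) ) + id $]
Step 9: reduce T->F. Stack=[( T] ptr=4 lookahead=* remaining=[* ( num / ( id ) ) ) + id $]
Step 10: shift *. Stack=[( T *] ptr=5 lookahead=( remaining=[( num / ( id ) ) ) + id $]
Step 11: shift (. Stack=[( T * (] ptr=6 lookahead=num remaining=[num / ( id ) ) ) + id $]
Step 12: shift num. Stack=[( T * ( num] ptr=7 lookahead=/ remaining=[/ ( id ) ) ) + id $]
Step 13: reduce F->num. Stack=[( T * ( F] ptr=7 lookahead=/ remaining=[/ ( id ) ) ) + id $]
Step 14: reduce T->F. Stack=[( T * ( T] ptr=7 lookahead=/ remaining=[/ ( id ) ) ) + id $]
Step 15: shift /. Stack=[( T * ( T /] ptr=8 lookahead=( remaining=[( id ) ) ) + id $]
Step 16: shift (. Stack=[( T * ( T / (] ptr=9 lookahead=id remaining=[id ) ) ) + id $]
Step 17: shift id. Stack=[( T * ( T / ( id] ptr=10 lookahead=) remaining=[) ) ) + id $]
Step 18: reduce F->id. Stack=[( T * ( T / ( F] ptr=10 lookahead=) remaining=[) ) ) + id $]
Step 19: reduce T->F. Stack=[( T * ( T / ( T] ptr=10 lookahead=) remaining=[) ) ) + id $]
Step 20: reduce E->T. Stack=[( T * ( T / ( E] ptr=10 lookahead=) remaining=[) ) ) + id $]
Step 21: shift ). Stack=[( T * ( T / ( E )] ptr=11 lookahead=) remaining=[) ) + id $]
Step 22: reduce F->( E ). Stack=[( T * ( T / F] ptr=11 lookahead=) remaining=[) ) + id $]
Step 23: reduce T->T / F. Stack=[( T * ( T] ptr=11 lookahead=) remaining=[) ) + id $]
Step 24: reduce E->T. Stack=[( T * ( E] ptr=11 lookahead=) remaining=[) ) + id $]
Step 25: shift ). Stack=[( T * ( E )] ptr=12 lookahead=) remaining=[) + id $]
Step 26: reduce F->( E ). Stack=[( T * F] ptr=12 lookahead=) remaining=[) + id $]
Step 27: reduce T->T * F. Stack=[( T] ptr=12 lookahead=) remaining=[) + id $]
Step 28: reduce E->T. Stack=[( E] ptr=12 lookahead=) remaining=[) + id $]
Step 29: shift ). Stack=[( E )] ptr=13 lookahead=+ remaining=[+ id $]
Step 30: reduce F->( E ). Stack=[F] ptr=13 lookahead=+ remaining=[+ id $]
Step 31: reduce T->F. Stack=[T] ptr=13 lookahead=+ remaining=[+ id $]
Step 32: reduce E->T. Stack=[E] ptr=13 lookahead=+ remaining=[+ id $]
Step 33: shift +. Stack=[E +] ptr=14 lookahead=id remaining=[id $]
Step 34: shift id. Stack=[E + id] ptr=15 lookahead=$ remaining=[$]
Step 35: reduce F->id. Stack=[E + F] ptr=15 lookahead=$ remaining=[$]
Step 36: reduce T->F. Stack=[E + T] ptr=15 lookahead=$ remaining=[$]
Step 37: reduce E->E + T. Stack=[E] ptr=15 lookahead=$ remaining=[$]
Step 38: accept. Stack=[E] ptr=15 lookahead=$ remaining=[$]

Answer: 6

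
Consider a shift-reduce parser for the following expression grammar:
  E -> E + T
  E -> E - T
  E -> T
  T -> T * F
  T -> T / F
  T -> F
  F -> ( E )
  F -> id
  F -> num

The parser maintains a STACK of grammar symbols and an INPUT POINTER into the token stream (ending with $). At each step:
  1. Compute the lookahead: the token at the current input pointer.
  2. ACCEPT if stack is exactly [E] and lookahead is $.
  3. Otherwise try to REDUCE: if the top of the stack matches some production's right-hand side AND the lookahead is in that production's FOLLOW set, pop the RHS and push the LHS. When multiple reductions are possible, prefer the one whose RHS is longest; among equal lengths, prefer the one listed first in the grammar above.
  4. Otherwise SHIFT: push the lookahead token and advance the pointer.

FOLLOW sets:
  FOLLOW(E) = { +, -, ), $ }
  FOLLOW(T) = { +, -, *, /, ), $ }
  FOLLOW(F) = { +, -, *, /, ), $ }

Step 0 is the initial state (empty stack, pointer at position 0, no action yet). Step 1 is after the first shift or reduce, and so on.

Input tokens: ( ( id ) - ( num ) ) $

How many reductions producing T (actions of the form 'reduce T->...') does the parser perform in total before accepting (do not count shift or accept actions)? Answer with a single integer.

Answer: 5

Derivation:
Step 1: shift (. Stack=[(] ptr=1 lookahead=( remaining=[( id ) - ( num ) ) $]
Step 2: shift (. Stack=[( (] ptr=2 lookahead=id remaining=[id ) - ( num ) ) $]
Step 3: shift id. Stack=[( ( id] ptr=3 lookahead=) remaining=[) - ( num ) ) $]
Step 4: reduce F->id. Stack=[( ( F] ptr=3 lookahead=) remaining=[) - ( num ) ) $]
Step 5: reduce T->F. Stack=[( ( T] ptr=3 lookahead=) remaining=[) - ( num ) ) $]
Step 6: reduce E->T. Stack=[( ( E] ptr=3 lookahead=) remaining=[) - ( num ) ) $]
Step 7: shift ). Stack=[( ( E )] ptr=4 lookahead=- remaining=[- ( num ) ) $]
Step 8: reduce F->( E ). Stack=[( F] ptr=4 lookahead=- remaining=[- ( num ) ) $]
Step 9: reduce T->F. Stack=[( T] ptr=4 lookahead=- remaining=[- ( num ) ) $]
Step 10: reduce E->T. Stack=[( E] ptr=4 lookahead=- remaining=[- ( num ) ) $]
Step 11: shift -. Stack=[( E -] ptr=5 lookahead=( remaining=[( num ) ) $]
Step 12: shift (. Stack=[( E - (] ptr=6 lookahead=num remaining=[num ) ) $]
Step 13: shift num. Stack=[( E - ( num] ptr=7 lookahead=) remaining=[) ) $]
Step 14: reduce F->num. Stack=[( E - ( F] ptr=7 lookahead=) remaining=[) ) $]
Step 15: reduce T->F. Stack=[( E - ( T] ptr=7 lookahead=) remaining=[) ) $]
Step 16: reduce E->T. Stack=[( E - ( E] ptr=7 lookahead=) remaining=[) ) $]
Step 17: shift ). Stack=[( E - ( E )] ptr=8 lookahead=) remaining=[) $]
Step 18: reduce F->( E ). Stack=[( E - F] ptr=8 lookahead=) remaining=[) $]
Step 19: reduce T->F. Stack=[( E - T] ptr=8 lookahead=) remaining=[) $]
Step 20: reduce E->E - T. Stack=[( E] ptr=8 lookahead=) remaining=[) $]
Step 21: shift ). Stack=[( E )] ptr=9 lookahead=$ remaining=[$]
Step 22: reduce F->( E ). Stack=[F] ptr=9 lookahead=$ remaining=[$]
Step 23: reduce T->F. Stack=[T] ptr=9 lookahead=$ remaining=[$]
Step 24: reduce E->T. Stack=[E] ptr=9 lookahead=$ remaining=[$]
Step 25: accept. Stack=[E] ptr=9 lookahead=$ remaining=[$]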